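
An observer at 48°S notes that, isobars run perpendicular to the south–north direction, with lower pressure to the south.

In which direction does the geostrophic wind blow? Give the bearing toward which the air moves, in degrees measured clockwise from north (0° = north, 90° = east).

The pressure-gradient force points toward the south (bearing 180°).
Geostrophic balance: in the Southern Hemisphere the Coriolis force deflects motion to the left, so the geostrophic wind blows 90° to the left of the pressure-gradient force (low pressure on the right).
Rotating 180° by 90° counterclockwise gives 090° — the wind blows toward the east.

090°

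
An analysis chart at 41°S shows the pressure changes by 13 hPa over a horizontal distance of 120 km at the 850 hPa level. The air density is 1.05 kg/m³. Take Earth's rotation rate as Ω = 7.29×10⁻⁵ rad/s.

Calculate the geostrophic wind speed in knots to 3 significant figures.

210 knots

Coriolis parameter at 41°S:
f = 2Ω sin φ = 2 × 7.29×10⁻⁵ × sin 41° = 9.57×10⁻⁵ s⁻¹
Pressure gradient: |∂P/∂n| = 1300 Pa / 120000 m = 1.08×10⁻² Pa/m
Geostrophic balance (pressure-gradient force = Coriolis force):
V_g = (1/(fρ)) |∂P/∂n| = 1.08×10⁻² / (9.57×10⁻⁵ × 1.05) = 108 m/s
Converting: 108 m/s × 1.944 = 210 knots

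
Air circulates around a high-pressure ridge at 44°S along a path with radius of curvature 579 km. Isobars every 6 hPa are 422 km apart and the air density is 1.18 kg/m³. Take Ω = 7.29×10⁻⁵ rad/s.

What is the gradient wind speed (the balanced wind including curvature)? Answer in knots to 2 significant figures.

Coriolis parameter at 44°S:
f = 2Ω sin φ = 2 × 7.29×10⁻⁵ × sin 44° = 1.01×10⁻⁴ s⁻¹
Pressure gradient: |∂P/∂n| = 600 Pa / 422000 m = 1.42×10⁻³ Pa/m
Geostrophic speed: V_g = |∂P/∂n|/(fρ) = 1.42×10⁻³/(1.01×10⁻⁴ × 1.18) = 11.9 m/s
Around a high, pressure-gradient force acts outward with centrifugal, so Coriolis balances both:
fV = (1/ρ)|∂P/∂n| + V²/R  →  V² − fR·V + fR·V_g = 0
With fR = 1.01×10⁻⁴ × 579×10³ m = 58.6 m/s:
V = [fR − √((fR)² − 4 fR V_g)]/2 = [58.6 − √(58.6² − 4×58.6×11.9)]/2 = 16.6 m/s
Supergeostrophic (V > V_g = 11.9 m/s), as expected around a high.
Converting: 16.6 m/s × 1.944 = 32 knots

32 knots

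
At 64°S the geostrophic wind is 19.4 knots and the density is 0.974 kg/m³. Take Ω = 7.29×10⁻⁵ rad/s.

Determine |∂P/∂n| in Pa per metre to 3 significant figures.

Coriolis parameter at 64°S:
f = 2Ω sin φ = 2 × 7.29×10⁻⁵ × sin 64° = 1.31×10⁻⁴ s⁻¹
Wind speed in SI: 19.4 knots = 9.98 m/s
Geostrophic balance rearranged: |∂P/∂n| = f ρ V_g
|∂P/∂n| = 1.31×10⁻⁴ × 0.974 × 9.98 = 1.27×10⁻³ Pa/m

1.27×10⁻³ Pa/m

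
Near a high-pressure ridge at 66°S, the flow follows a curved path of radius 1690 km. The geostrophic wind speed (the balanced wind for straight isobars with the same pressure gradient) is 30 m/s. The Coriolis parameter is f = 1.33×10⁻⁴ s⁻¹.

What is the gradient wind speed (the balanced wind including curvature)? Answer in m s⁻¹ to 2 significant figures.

Around a high, pressure-gradient force acts outward with centrifugal, so Coriolis balances both:
fV = (1/ρ)|∂P/∂n| + V²/R  →  V² − fR·V + fR·V_g = 0
With fR = 1.33×10⁻⁴ × 1690×10³ m = 225 m/s:
V = [fR − √((fR)² − 4 fR V_g)]/2 = [225 − √(225² − 4×225×30)]/2 = 35.7 m/s
Supergeostrophic (V > V_g = 30 m/s), as expected around a high.

36 m s⁻¹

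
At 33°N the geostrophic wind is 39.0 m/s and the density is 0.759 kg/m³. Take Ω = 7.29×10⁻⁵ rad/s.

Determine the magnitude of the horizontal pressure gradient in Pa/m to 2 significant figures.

Coriolis parameter at 33°N:
f = 2Ω sin φ = 2 × 7.29×10⁻⁵ × sin 33° = 7.94×10⁻⁵ s⁻¹
Geostrophic balance rearranged: |∂P/∂n| = f ρ V_g
|∂P/∂n| = 7.94×10⁻⁵ × 0.759 × 39.0 = 2.35×10⁻³ Pa/m

2.4×10⁻³ Pa/m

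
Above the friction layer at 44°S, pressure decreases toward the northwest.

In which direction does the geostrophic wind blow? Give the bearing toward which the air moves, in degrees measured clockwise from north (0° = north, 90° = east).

The pressure-gradient force points toward the northwest (bearing 315°).
Geostrophic balance: in the Southern Hemisphere the Coriolis force deflects motion to the left, so the geostrophic wind blows 90° to the left of the pressure-gradient force (low pressure on the right).
Rotating 315° by 90° counterclockwise gives 225° — the wind blows toward the southwest.

225°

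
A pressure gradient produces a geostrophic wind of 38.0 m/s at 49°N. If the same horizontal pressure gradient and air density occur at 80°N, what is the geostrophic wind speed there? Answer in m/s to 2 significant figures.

29 m/s

With the same pressure gradient and density, V_g ∝ 1/f ∝ 1/sin φ.
V₂ = V₁ · sin φ₁ / sin φ₂ = 38.0 × sin 49° / sin 80°
V₂ = 38.0 × 0.7547/0.9848 = 29 m/s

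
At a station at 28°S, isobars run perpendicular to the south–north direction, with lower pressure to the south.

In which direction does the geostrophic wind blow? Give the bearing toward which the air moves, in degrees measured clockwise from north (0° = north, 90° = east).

090°

The pressure-gradient force points toward the south (bearing 180°).
Geostrophic balance: in the Southern Hemisphere the Coriolis force deflects motion to the left, so the geostrophic wind blows 90° to the left of the pressure-gradient force (low pressure on the right).
Rotating 180° by 90° counterclockwise gives 090° — the wind blows toward the east.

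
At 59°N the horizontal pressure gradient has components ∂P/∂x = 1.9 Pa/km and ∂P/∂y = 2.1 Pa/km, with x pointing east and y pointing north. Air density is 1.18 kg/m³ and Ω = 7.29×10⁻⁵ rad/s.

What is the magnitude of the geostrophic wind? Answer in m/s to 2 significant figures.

Coriolis parameter at 59°N:
f = 2Ω sin φ = 2 × 7.29×10⁻⁵ × sin 59° = 1.25×10⁻⁴ s⁻¹
Component geostrophic relations (x east, y north):
u_g = −(1/(fρ)) ∂P/∂y,  v_g = (1/(fρ)) ∂P/∂x
u_g = −(2.1×10⁻³)/(1.25×10⁻⁴ × 1.18) = −14.2 m/s;  v_g = (1.9×10⁻³)/(1.25×10⁻⁴ × 1.18) = 12.9 m/s
|V_g| = √(u_g² + v_g²) = 19.2 m/s

19 m/s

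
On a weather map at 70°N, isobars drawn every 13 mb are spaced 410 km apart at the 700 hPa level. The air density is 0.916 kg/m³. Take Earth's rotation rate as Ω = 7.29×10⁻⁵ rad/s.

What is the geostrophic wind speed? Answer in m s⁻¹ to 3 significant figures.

25.3 m s⁻¹

Coriolis parameter at 70°N:
f = 2Ω sin φ = 2 × 7.29×10⁻⁵ × sin 70° = 1.37×10⁻⁴ s⁻¹
Pressure gradient: |∂P/∂n| = 1300 Pa / 410000 m = 3.17×10⁻³ Pa/m
Geostrophic balance (pressure-gradient force = Coriolis force):
V_g = (1/(fρ)) |∂P/∂n| = 3.17×10⁻³ / (1.37×10⁻⁴ × 0.916) = 25.3 m/s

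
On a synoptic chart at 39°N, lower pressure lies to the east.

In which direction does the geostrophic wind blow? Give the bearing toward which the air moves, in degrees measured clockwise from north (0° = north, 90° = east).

The pressure-gradient force points toward the east (bearing 090°).
Geostrophic balance: in the Northern Hemisphere the Coriolis force deflects motion to the right, so the geostrophic wind blows 90° to the right of the pressure-gradient force (low pressure on the left).
Rotating 090° by 90° clockwise gives 180° — the wind blows toward the south.

180°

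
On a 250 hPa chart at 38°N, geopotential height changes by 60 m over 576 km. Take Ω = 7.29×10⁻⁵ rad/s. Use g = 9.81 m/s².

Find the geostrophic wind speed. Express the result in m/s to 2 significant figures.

11 m/s

Coriolis parameter at 38°N:
f = 2Ω sin φ = 2 × 7.29×10⁻⁵ × sin 38° = 8.98×10⁻⁵ s⁻¹
Height gradient: |∂Z/∂n| = 60 m / 576000 m = 1.04×10⁻⁴
On a pressure surface, geostrophic balance gives V_g = (g/f)|∂Z/∂n|:
V_g = 9.81 × 1.04×10⁻⁴ / 8.98×10⁻⁵ = 11.4 m/s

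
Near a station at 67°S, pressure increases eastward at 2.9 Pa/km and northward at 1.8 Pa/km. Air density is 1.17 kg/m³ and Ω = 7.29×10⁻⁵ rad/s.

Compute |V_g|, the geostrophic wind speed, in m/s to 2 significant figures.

Coriolis parameter at 67°S:
f = 2Ω sin φ = 2 × 7.29×10⁻⁵ × sin 67° = 1.34×10⁻⁴ s⁻¹
In the Southern Hemisphere f is negative: f = −1.34×10⁻⁴ s⁻¹.
Component geostrophic relations (x east, y north):
u_g = −(1/(fρ)) ∂P/∂y,  v_g = (1/(fρ)) ∂P/∂x
u_g = −(1.8×10⁻³)/(−1.34×10⁻⁴ × 1.17) = 11.5 m/s;  v_g = (2.9×10⁻³)/(−1.34×10⁻⁴ × 1.17) = −18.5 m/s
|V_g| = √(u_g² + v_g²) = 21.7 m/s

22 m/s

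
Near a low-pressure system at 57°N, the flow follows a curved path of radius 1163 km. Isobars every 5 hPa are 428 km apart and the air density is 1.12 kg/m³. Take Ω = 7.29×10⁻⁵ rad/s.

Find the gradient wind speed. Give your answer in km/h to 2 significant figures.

29 km/h

Coriolis parameter at 57°N:
f = 2Ω sin φ = 2 × 7.29×10⁻⁵ × sin 57° = 1.22×10⁻⁴ s⁻¹
Pressure gradient: |∂P/∂n| = 500 Pa / 428000 m = 1.17×10⁻³ Pa/m
Geostrophic speed: V_g = |∂P/∂n|/(fρ) = 1.17×10⁻³/(1.22×10⁻⁴ × 1.12) = 8.53 m/s
Around a low, centrifugal force acts outward with Coriolis, so pressure-gradient force balances both:
(1/ρ)|∂P/∂n| = fV + V²/R  →  V² + fR·V − fR·V_g = 0
With fR = 1.22×10⁻⁴ × 1163×10³ m = 142 m/s:
V = [−fR + √((fR)² + 4 fR V_g)]/2 = [−142 + √(142² + 4×142×8.53)]/2 = 8.07 m/s
Subgeostrophic (V < V_g = 8.53 m/s), as expected around a low.
Converting: 8.07 m/s × 3.6 = 29 km/h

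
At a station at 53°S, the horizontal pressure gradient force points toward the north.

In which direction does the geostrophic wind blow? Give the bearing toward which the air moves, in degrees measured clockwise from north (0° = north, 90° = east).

270°

The pressure-gradient force points toward the north (bearing 000°).
Geostrophic balance: in the Southern Hemisphere the Coriolis force deflects motion to the left, so the geostrophic wind blows 90° to the left of the pressure-gradient force (low pressure on the right).
Rotating 000° by 90° counterclockwise gives 270° — the wind blows toward the west.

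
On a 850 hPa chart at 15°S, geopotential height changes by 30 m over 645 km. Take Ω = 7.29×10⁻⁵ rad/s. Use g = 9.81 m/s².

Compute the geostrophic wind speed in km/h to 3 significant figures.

Coriolis parameter at 15°S:
f = 2Ω sin φ = 2 × 7.29×10⁻⁵ × sin 15° = 3.77×10⁻⁵ s⁻¹
Height gradient: |∂Z/∂n| = 30 m / 645000 m = 4.65×10⁻⁵
On a pressure surface, geostrophic balance gives V_g = (g/f)|∂Z/∂n|:
V_g = 9.81 × 4.65×10⁻⁵ / 3.77×10⁻⁵ = 12.1 m/s
Converting: 12.1 m/s × 3.6 = 43.5 km/h

43.5 km/h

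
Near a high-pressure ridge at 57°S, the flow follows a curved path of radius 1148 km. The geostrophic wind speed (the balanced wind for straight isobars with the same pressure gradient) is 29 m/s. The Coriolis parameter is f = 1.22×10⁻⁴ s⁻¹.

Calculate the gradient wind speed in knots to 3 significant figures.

Around a high, pressure-gradient force acts outward with centrifugal, so Coriolis balances both:
fV = (1/ρ)|∂P/∂n| + V²/R  →  V² − fR·V + fR·V_g = 0
With fR = 1.22×10⁻⁴ × 1148×10³ m = 140 m/s:
V = [fR − √((fR)² − 4 fR V_g)]/2 = [140 − √(140² − 4×140×29)]/2 = 41 m/s
Supergeostrophic (V > V_g = 29 m/s), as expected around a high.
Converting: 41 m/s × 1.944 = 79.7 knots

79.7 knots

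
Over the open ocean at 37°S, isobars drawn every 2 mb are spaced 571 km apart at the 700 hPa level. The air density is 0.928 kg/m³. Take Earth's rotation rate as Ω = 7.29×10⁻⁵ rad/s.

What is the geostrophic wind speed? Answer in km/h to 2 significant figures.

Coriolis parameter at 37°S:
f = 2Ω sin φ = 2 × 7.29×10⁻⁵ × sin 37° = 8.77×10⁻⁵ s⁻¹
Pressure gradient: |∂P/∂n| = 200 Pa / 571000 m = 3.50×10⁻⁴ Pa/m
Geostrophic balance (pressure-gradient force = Coriolis force):
V_g = (1/(fρ)) |∂P/∂n| = 3.50×10⁻⁴ / (8.77×10⁻⁵ × 0.928) = 4.30 m/s
Converting: 4.30 m/s × 3.6 = 15 km/h

15 km/h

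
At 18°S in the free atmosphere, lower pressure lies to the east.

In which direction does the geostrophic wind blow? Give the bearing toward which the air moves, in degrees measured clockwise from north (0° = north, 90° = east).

000°

The pressure-gradient force points toward the east (bearing 090°).
Geostrophic balance: in the Southern Hemisphere the Coriolis force deflects motion to the left, so the geostrophic wind blows 90° to the left of the pressure-gradient force (low pressure on the right).
Rotating 090° by 90° counterclockwise gives 000° — the wind blows toward the north.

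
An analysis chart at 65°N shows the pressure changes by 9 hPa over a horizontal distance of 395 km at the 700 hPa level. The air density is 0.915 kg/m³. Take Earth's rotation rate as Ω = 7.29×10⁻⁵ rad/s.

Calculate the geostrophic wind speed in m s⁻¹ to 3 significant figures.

18.8 m s⁻¹

Coriolis parameter at 65°N:
f = 2Ω sin φ = 2 × 7.29×10⁻⁵ × sin 65° = 1.32×10⁻⁴ s⁻¹
Pressure gradient: |∂P/∂n| = 900 Pa / 395000 m = 2.28×10⁻³ Pa/m
Geostrophic balance (pressure-gradient force = Coriolis force):
V_g = (1/(fρ)) |∂P/∂n| = 2.28×10⁻³ / (1.32×10⁻⁴ × 0.915) = 18.8 m/s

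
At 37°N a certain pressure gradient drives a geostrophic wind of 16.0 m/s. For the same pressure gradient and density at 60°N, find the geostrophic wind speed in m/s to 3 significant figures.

11.1 m/s

With the same pressure gradient and density, V_g ∝ 1/f ∝ 1/sin φ.
V₂ = V₁ · sin φ₁ / sin φ₂ = 16.0 × sin 37° / sin 60°
V₂ = 16.0 × 0.6018/0.8660 = 11.1 m/s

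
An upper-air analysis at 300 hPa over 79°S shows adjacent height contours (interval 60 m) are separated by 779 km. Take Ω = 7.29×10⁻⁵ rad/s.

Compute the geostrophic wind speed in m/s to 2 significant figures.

5.3 m/s

Coriolis parameter at 79°S:
f = 2Ω sin φ = 2 × 7.29×10⁻⁵ × sin 79° = 1.43×10⁻⁴ s⁻¹
Height gradient: |∂Z/∂n| = 60 m / 779000 m = 7.70×10⁻⁵
On a pressure surface, geostrophic balance gives V_g = (g/f)|∂Z/∂n|:
V_g = 9.81 × 7.70×10⁻⁵ / 1.43×10⁻⁴ = 5.28 m/s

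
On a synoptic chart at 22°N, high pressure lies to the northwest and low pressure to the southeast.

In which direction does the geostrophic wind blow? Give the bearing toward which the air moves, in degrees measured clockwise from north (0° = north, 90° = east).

225°

The pressure-gradient force points toward the southeast (bearing 135°).
Geostrophic balance: in the Northern Hemisphere the Coriolis force deflects motion to the right, so the geostrophic wind blows 90° to the right of the pressure-gradient force (low pressure on the left).
Rotating 135° by 90° clockwise gives 225° — the wind blows toward the southwest.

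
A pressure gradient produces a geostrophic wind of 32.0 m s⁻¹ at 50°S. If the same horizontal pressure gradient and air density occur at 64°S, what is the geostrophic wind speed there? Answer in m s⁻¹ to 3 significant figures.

With the same pressure gradient and density, V_g ∝ 1/f ∝ 1/sin φ.
V₂ = V₁ · sin φ₁ / sin φ₂ = 32.0 × sin 50° / sin 64°
V₂ = 32.0 × 0.7660/0.8988 = 27.3 m s⁻¹

27.3 m s⁻¹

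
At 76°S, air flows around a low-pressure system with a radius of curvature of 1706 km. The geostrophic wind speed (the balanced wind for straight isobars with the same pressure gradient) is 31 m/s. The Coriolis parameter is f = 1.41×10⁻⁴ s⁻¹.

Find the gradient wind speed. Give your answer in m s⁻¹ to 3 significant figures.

Around a low, centrifugal force acts outward with Coriolis, so pressure-gradient force balances both:
(1/ρ)|∂P/∂n| = fV + V²/R  →  V² + fR·V − fR·V_g = 0
With fR = 1.41×10⁻⁴ × 1706×10³ m = 241 m/s:
V = [−fR + √((fR)² + 4 fR V_g)]/2 = [−241 + √(241² + 4×241×31)]/2 = 27.8 m/s
Subgeostrophic (V < V_g = 31 m/s), as expected around a low.

27.8 m s⁻¹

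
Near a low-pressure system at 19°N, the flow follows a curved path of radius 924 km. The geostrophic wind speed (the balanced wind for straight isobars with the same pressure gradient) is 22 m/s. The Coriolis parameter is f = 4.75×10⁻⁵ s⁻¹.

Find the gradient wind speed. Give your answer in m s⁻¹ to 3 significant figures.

Around a low, centrifugal force acts outward with Coriolis, so pressure-gradient force balances both:
(1/ρ)|∂P/∂n| = fV + V²/R  →  V² + fR·V − fR·V_g = 0
With fR = 4.75×10⁻⁵ × 924×10³ m = 43.9 m/s:
V = [−fR + √((fR)² + 4 fR V_g)]/2 = [−43.9 + √(43.9² + 4×43.9×22)]/2 = 16.1 m/s
Subgeostrophic (V < V_g = 22 m/s), as expected around a low.

16.1 m s⁻¹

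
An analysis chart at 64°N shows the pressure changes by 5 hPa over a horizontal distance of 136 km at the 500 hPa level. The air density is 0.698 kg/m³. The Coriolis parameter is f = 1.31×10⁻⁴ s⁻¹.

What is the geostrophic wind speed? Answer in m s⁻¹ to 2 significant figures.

40 m s⁻¹

Pressure gradient: |∂P/∂n| = 500 Pa / 136000 m = 3.68×10⁻³ Pa/m
Geostrophic balance (pressure-gradient force = Coriolis force):
V_g = (1/(fρ)) |∂P/∂n| = 3.68×10⁻³ / (1.31×10⁻⁴ × 0.698) = 40.2 m/s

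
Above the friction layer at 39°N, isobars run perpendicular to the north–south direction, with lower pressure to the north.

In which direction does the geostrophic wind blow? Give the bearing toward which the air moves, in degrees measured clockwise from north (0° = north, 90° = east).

The pressure-gradient force points toward the north (bearing 000°).
Geostrophic balance: in the Northern Hemisphere the Coriolis force deflects motion to the right, so the geostrophic wind blows 90° to the right of the pressure-gradient force (low pressure on the left).
Rotating 000° by 90° clockwise gives 090° — the wind blows toward the east.

090°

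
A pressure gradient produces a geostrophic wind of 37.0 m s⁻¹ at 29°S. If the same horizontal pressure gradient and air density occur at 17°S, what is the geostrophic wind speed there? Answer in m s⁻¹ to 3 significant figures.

With the same pressure gradient and density, V_g ∝ 1/f ∝ 1/sin φ.
V₂ = V₁ · sin φ₁ / sin φ₂ = 37.0 × sin 29° / sin 17°
V₂ = 37.0 × 0.4848/0.2924 = 61.4 m s⁻¹

61.4 m s⁻¹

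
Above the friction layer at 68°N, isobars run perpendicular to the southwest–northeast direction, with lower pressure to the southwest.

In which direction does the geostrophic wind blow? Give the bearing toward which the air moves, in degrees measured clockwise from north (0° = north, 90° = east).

315°

The pressure-gradient force points toward the southwest (bearing 225°).
Geostrophic balance: in the Northern Hemisphere the Coriolis force deflects motion to the right, so the geostrophic wind blows 90° to the right of the pressure-gradient force (low pressure on the left).
Rotating 225° by 90° clockwise gives 315° — the wind blows toward the northwest.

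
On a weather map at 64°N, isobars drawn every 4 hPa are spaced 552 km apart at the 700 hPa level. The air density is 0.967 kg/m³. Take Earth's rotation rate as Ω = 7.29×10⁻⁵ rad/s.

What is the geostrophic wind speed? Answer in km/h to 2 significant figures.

21 km/h

Coriolis parameter at 64°N:
f = 2Ω sin φ = 2 × 7.29×10⁻⁵ × sin 64° = 1.31×10⁻⁴ s⁻¹
Pressure gradient: |∂P/∂n| = 400 Pa / 552000 m = 7.25×10⁻⁴ Pa/m
Geostrophic balance (pressure-gradient force = Coriolis force):
V_g = (1/(fρ)) |∂P/∂n| = 7.25×10⁻⁴ / (1.31×10⁻⁴ × 0.967) = 5.72 m/s
Converting: 5.72 m/s × 3.6 = 21 km/h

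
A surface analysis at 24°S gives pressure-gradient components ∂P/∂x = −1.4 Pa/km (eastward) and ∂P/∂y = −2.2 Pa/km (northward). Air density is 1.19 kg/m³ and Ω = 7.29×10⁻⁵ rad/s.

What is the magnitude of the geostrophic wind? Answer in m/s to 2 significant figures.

Coriolis parameter at 24°S:
f = 2Ω sin φ = 2 × 7.29×10⁻⁵ × sin 24° = 5.93×10⁻⁵ s⁻¹
In the Southern Hemisphere f is negative: f = −5.93×10⁻⁵ s⁻¹.
Component geostrophic relations (x east, y north):
u_g = −(1/(fρ)) ∂P/∂y,  v_g = (1/(fρ)) ∂P/∂x
u_g = −(−2.2×10⁻³)/(−5.93×10⁻⁵ × 1.19) = −31.2 m/s;  v_g = (−1.4×10⁻³)/(−5.93×10⁻⁵ × 1.19) = 19.8 m/s
|V_g| = √(u_g² + v_g²) = 37.0 m/s

37 m/s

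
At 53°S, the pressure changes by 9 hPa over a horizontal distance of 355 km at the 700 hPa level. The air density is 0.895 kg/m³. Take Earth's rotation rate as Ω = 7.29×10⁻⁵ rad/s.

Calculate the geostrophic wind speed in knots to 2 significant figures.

47 knots

Coriolis parameter at 53°S:
f = 2Ω sin φ = 2 × 7.29×10⁻⁵ × sin 53° = 1.16×10⁻⁴ s⁻¹
Pressure gradient: |∂P/∂n| = 900 Pa / 355000 m = 2.54×10⁻³ Pa/m
Geostrophic balance (pressure-gradient force = Coriolis force):
V_g = (1/(fρ)) |∂P/∂n| = 2.54×10⁻³ / (1.16×10⁻⁴ × 0.895) = 24.3 m/s
Converting: 24.3 m/s × 1.944 = 47 knots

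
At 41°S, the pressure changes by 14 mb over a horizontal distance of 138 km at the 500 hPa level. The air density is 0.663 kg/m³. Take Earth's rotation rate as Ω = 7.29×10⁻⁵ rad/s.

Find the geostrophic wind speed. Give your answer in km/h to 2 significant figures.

Coriolis parameter at 41°S:
f = 2Ω sin φ = 2 × 7.29×10⁻⁵ × sin 41° = 9.57×10⁻⁵ s⁻¹
Pressure gradient: |∂P/∂n| = 1400 Pa / 138000 m = 1.01×10⁻² Pa/m
Geostrophic balance (pressure-gradient force = Coriolis force):
V_g = (1/(fρ)) |∂P/∂n| = 1.01×10⁻² / (9.57×10⁻⁵ × 0.663) = 160 m/s
Converting: 160 m/s × 3.6 = 580 km/h

580 km/h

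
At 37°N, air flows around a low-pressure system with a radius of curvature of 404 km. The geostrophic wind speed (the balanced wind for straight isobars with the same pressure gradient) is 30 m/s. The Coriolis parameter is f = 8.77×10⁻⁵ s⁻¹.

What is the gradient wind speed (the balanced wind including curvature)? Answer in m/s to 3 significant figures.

19.4 m/s

Around a low, centrifugal force acts outward with Coriolis, so pressure-gradient force balances both:
(1/ρ)|∂P/∂n| = fV + V²/R  →  V² + fR·V − fR·V_g = 0
With fR = 8.77×10⁻⁵ × 404×10³ m = 35.4 m/s:
V = [−fR + √((fR)² + 4 fR V_g)]/2 = [−35.4 + √(35.4² + 4×35.4×30)]/2 = 19.4 m/s
Subgeostrophic (V < V_g = 30 m/s), as expected around a low.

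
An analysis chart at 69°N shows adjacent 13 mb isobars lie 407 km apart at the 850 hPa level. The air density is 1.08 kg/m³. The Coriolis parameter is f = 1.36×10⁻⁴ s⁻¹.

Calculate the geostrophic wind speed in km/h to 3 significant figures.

78.3 km/h

Pressure gradient: |∂P/∂n| = 1300 Pa / 407000 m = 3.19×10⁻³ Pa/m
Geostrophic balance (pressure-gradient force = Coriolis force):
V_g = (1/(fρ)) |∂P/∂n| = 3.19×10⁻³ / (1.36×10⁻⁴ × 1.08) = 21.7 m/s
Converting: 21.7 m/s × 3.6 = 78.3 km/h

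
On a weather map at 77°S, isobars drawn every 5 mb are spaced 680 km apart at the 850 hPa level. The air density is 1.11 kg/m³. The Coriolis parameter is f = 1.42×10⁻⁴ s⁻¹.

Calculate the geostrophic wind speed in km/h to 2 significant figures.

17 km/h

Pressure gradient: |∂P/∂n| = 500 Pa / 680000 m = 7.35×10⁻⁴ Pa/m
Geostrophic balance (pressure-gradient force = Coriolis force):
V_g = (1/(fρ)) |∂P/∂n| = 7.35×10⁻⁴ / (1.42×10⁻⁴ × 1.11) = 4.66 m/s
Converting: 4.66 m/s × 3.6 = 17 km/h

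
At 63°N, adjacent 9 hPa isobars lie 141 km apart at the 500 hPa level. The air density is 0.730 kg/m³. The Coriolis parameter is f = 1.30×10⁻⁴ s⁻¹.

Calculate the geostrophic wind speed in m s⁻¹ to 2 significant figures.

Pressure gradient: |∂P/∂n| = 900 Pa / 141000 m = 6.38×10⁻³ Pa/m
Geostrophic balance (pressure-gradient force = Coriolis force):
V_g = (1/(fρ)) |∂P/∂n| = 6.38×10⁻³ / (1.30×10⁻⁴ × 0.730) = 67.3 m/s

67 m s⁻¹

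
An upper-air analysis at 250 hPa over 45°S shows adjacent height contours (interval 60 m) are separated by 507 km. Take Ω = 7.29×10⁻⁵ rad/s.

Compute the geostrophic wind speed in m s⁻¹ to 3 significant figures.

Coriolis parameter at 45°S:
f = 2Ω sin φ = 2 × 7.29×10⁻⁵ × sin 45° = 1.03×10⁻⁴ s⁻¹
Height gradient: |∂Z/∂n| = 60 m / 507000 m = 1.18×10⁻⁴
On a pressure surface, geostrophic balance gives V_g = (g/f)|∂Z/∂n|:
V_g = 9.81 × 1.18×10⁻⁴ / 1.03×10⁻⁴ = 11.3 m/s

11.3 m s⁻¹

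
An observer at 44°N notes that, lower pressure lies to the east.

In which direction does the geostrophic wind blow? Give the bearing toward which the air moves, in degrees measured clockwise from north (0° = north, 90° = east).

The pressure-gradient force points toward the east (bearing 090°).
Geostrophic balance: in the Northern Hemisphere the Coriolis force deflects motion to the right, so the geostrophic wind blows 90° to the right of the pressure-gradient force (low pressure on the left).
Rotating 090° by 90° clockwise gives 180° — the wind blows toward the south.

180°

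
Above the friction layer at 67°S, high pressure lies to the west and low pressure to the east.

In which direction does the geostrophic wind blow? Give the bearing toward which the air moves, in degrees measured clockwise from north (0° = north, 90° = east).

The pressure-gradient force points toward the east (bearing 090°).
Geostrophic balance: in the Southern Hemisphere the Coriolis force deflects motion to the left, so the geostrophic wind blows 90° to the left of the pressure-gradient force (low pressure on the right).
Rotating 090° by 90° counterclockwise gives 000° — the wind blows toward the north.

000°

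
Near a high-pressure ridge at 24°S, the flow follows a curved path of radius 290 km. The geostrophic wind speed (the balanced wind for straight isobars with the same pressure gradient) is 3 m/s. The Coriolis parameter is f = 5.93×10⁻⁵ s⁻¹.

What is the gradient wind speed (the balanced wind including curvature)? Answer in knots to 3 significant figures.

Around a high, pressure-gradient force acts outward with centrifugal, so Coriolis balances both:
fV = (1/ρ)|∂P/∂n| + V²/R  →  V² − fR·V + fR·V_g = 0
With fR = 5.93×10⁻⁵ × 290×10³ m = 17.2 m/s:
V = [fR − √((fR)² − 4 fR V_g)]/2 = [17.2 − √(17.2² − 4×17.2×3)]/2 = 3.87 m/s
Supergeostrophic (V > V_g = 3 m/s), as expected around a high.
Converting: 3.87 m/s × 1.944 = 7.53 knots

7.53 knots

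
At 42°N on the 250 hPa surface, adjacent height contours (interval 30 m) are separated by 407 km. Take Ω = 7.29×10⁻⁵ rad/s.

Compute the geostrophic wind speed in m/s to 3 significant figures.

7.41 m/s

Coriolis parameter at 42°N:
f = 2Ω sin φ = 2 × 7.29×10⁻⁵ × sin 42° = 9.76×10⁻⁵ s⁻¹
Height gradient: |∂Z/∂n| = 30 m / 407000 m = 7.37×10⁻⁵
On a pressure surface, geostrophic balance gives V_g = (g/f)|∂Z/∂n|:
V_g = 9.81 × 7.37×10⁻⁵ / 9.76×10⁻⁵ = 7.41 m/s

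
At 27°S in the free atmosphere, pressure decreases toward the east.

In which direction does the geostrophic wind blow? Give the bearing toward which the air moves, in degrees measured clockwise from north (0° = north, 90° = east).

The pressure-gradient force points toward the east (bearing 090°).
Geostrophic balance: in the Southern Hemisphere the Coriolis force deflects motion to the left, so the geostrophic wind blows 90° to the left of the pressure-gradient force (low pressure on the right).
Rotating 090° by 90° counterclockwise gives 000° — the wind blows toward the north.

000°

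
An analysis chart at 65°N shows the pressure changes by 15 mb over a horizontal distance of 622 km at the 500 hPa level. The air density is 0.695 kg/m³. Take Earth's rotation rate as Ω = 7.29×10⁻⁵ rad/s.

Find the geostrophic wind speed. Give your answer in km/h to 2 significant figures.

95 km/h

Coriolis parameter at 65°N:
f = 2Ω sin φ = 2 × 7.29×10⁻⁵ × sin 65° = 1.32×10⁻⁴ s⁻¹
Pressure gradient: |∂P/∂n| = 1500 Pa / 622000 m = 2.41×10⁻³ Pa/m
Geostrophic balance (pressure-gradient force = Coriolis force):
V_g = (1/(fρ)) |∂P/∂n| = 2.41×10⁻³ / (1.32×10⁻⁴ × 0.695) = 26.3 m/s
Converting: 26.3 m/s × 3.6 = 95 km/h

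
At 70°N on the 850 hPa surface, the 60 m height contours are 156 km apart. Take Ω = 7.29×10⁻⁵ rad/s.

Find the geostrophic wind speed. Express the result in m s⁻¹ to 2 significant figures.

28 m s⁻¹

Coriolis parameter at 70°N:
f = 2Ω sin φ = 2 × 7.29×10⁻⁵ × sin 70° = 1.37×10⁻⁴ s⁻¹
Height gradient: |∂Z/∂n| = 60 m / 156000 m = 3.85×10⁻⁴
On a pressure surface, geostrophic balance gives V_g = (g/f)|∂Z/∂n|:
V_g = 9.81 × 3.85×10⁻⁴ / 1.37×10⁻⁴ = 27.5 m/s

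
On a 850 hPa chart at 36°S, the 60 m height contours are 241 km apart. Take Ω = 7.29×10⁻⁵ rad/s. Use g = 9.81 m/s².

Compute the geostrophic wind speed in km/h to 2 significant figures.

100 km/h

Coriolis parameter at 36°S:
f = 2Ω sin φ = 2 × 7.29×10⁻⁵ × sin 36° = 8.57×10⁻⁵ s⁻¹
Height gradient: |∂Z/∂n| = 60 m / 241000 m = 2.49×10⁻⁴
On a pressure surface, geostrophic balance gives V_g = (g/f)|∂Z/∂n|:
V_g = 9.81 × 2.49×10⁻⁴ / 8.57×10⁻⁵ = 28.5 m/s
Converting: 28.5 m/s × 3.6 = 100 km/h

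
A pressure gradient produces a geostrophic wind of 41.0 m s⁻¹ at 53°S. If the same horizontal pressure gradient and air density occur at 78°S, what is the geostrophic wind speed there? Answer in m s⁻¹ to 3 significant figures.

33.5 m s⁻¹

With the same pressure gradient and density, V_g ∝ 1/f ∝ 1/sin φ.
V₂ = V₁ · sin φ₁ / sin φ₂ = 41.0 × sin 53° / sin 78°
V₂ = 41.0 × 0.7986/0.9781 = 33.5 m s⁻¹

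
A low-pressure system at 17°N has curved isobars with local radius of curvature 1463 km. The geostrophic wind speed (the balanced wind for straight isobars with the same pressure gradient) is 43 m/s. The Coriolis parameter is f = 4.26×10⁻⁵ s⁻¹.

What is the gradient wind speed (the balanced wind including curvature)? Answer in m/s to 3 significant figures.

29.3 m/s

Around a low, centrifugal force acts outward with Coriolis, so pressure-gradient force balances both:
(1/ρ)|∂P/∂n| = fV + V²/R  →  V² + fR·V − fR·V_g = 0
With fR = 4.26×10⁻⁵ × 1463×10³ m = 62.3 m/s:
V = [−fR + √((fR)² + 4 fR V_g)]/2 = [−62.3 + √(62.3² + 4×62.3×43)]/2 = 29.3 m/s
Subgeostrophic (V < V_g = 43 m/s), as expected around a low.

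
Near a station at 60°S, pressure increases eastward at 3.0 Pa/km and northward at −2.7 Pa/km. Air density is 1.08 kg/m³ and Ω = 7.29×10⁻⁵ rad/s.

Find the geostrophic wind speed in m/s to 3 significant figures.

29.6 m/s

Coriolis parameter at 60°S:
f = 2Ω sin φ = 2 × 7.29×10⁻⁵ × sin 60° = 1.26×10⁻⁴ s⁻¹
In the Southern Hemisphere f is negative: f = −1.26×10⁻⁴ s⁻¹.
Component geostrophic relations (x east, y north):
u_g = −(1/(fρ)) ∂P/∂y,  v_g = (1/(fρ)) ∂P/∂x
u_g = −(−2.7×10⁻³)/(−1.26×10⁻⁴ × 1.08) = −19.8 m/s;  v_g = (3.0×10⁻³)/(−1.26×10⁻⁴ × 1.08) = −22.0 m/s
|V_g| = √(u_g² + v_g²) = 29.6 m/s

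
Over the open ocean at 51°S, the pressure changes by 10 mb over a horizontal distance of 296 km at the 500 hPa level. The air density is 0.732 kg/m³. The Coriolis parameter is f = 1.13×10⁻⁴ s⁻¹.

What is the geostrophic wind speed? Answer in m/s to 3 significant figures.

40.8 m/s

Pressure gradient: |∂P/∂n| = 1000 Pa / 296000 m = 3.38×10⁻³ Pa/m
Geostrophic balance (pressure-gradient force = Coriolis force):
V_g = (1/(fρ)) |∂P/∂n| = 3.38×10⁻³ / (1.13×10⁻⁴ × 0.732) = 40.8 m/s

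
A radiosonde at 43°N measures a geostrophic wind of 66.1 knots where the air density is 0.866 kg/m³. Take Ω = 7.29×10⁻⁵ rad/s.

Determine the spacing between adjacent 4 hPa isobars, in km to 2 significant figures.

Coriolis parameter at 43°N:
f = 2Ω sin φ = 2 × 7.29×10⁻⁵ × sin 43° = 9.94×10⁻⁵ s⁻¹
Wind speed in SI: 66.1 knots = 34.0 m/s
Geostrophic balance rearranged: |∂P/∂n| = f ρ V_g
|∂P/∂n| = 9.94×10⁻⁵ × 0.866 × 34.0 = 2.93×10⁻³ Pa/m
Isobar spacing: Δn = ΔP/|∂P/∂n| = 400 Pa / 2.93×10⁻³ Pa/m = 136603 m ≈ 140 km

140 km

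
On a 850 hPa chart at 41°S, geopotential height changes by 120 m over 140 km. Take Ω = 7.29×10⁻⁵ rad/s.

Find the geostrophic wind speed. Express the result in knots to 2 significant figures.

Coriolis parameter at 41°S:
f = 2Ω sin φ = 2 × 7.29×10⁻⁵ × sin 41° = 9.57×10⁻⁵ s⁻¹
Height gradient: |∂Z/∂n| = 120 m / 140000 m = 8.57×10⁻⁴
On a pressure surface, geostrophic balance gives V_g = (g/f)|∂Z/∂n|:
V_g = 9.81 × 8.57×10⁻⁴ / 9.57×10⁻⁵ = 87.9 m/s
Converting: 87.9 m/s × 1.944 = 170 knots

170 knots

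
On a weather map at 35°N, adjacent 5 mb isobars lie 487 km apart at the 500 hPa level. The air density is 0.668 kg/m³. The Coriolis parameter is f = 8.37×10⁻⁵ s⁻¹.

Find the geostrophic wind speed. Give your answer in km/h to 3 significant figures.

66.1 km/h

Pressure gradient: |∂P/∂n| = 500 Pa / 487000 m = 1.03×10⁻³ Pa/m
Geostrophic balance (pressure-gradient force = Coriolis force):
V_g = (1/(fρ)) |∂P/∂n| = 1.03×10⁻³ / (8.37×10⁻⁵ × 0.668) = 18.4 m/s
Converting: 18.4 m/s × 3.6 = 66.1 km/h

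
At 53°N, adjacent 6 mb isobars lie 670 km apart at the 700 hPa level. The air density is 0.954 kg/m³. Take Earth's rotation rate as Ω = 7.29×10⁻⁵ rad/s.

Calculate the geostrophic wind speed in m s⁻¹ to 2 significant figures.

8.1 m s⁻¹

Coriolis parameter at 53°N:
f = 2Ω sin φ = 2 × 7.29×10⁻⁵ × sin 53° = 1.16×10⁻⁴ s⁻¹
Pressure gradient: |∂P/∂n| = 600 Pa / 670000 m = 8.96×10⁻⁴ Pa/m
Geostrophic balance (pressure-gradient force = Coriolis force):
V_g = (1/(fρ)) |∂P/∂n| = 8.96×10⁻⁴ / (1.16×10⁻⁴ × 0.954) = 8.06 m/s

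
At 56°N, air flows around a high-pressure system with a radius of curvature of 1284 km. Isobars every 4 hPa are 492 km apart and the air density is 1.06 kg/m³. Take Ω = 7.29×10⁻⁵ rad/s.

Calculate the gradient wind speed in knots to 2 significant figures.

13 knots

Coriolis parameter at 56°N:
f = 2Ω sin φ = 2 × 7.29×10⁻⁵ × sin 56° = 1.21×10⁻⁴ s⁻¹
Pressure gradient: |∂P/∂n| = 400 Pa / 492000 m = 8.13×10⁻⁴ Pa/m
Geostrophic speed: V_g = |∂P/∂n|/(fρ) = 8.13×10⁻⁴/(1.21×10⁻⁴ × 1.06) = 6.35 m/s
Around a high, pressure-gradient force acts outward with centrifugal, so Coriolis balances both:
fV = (1/ρ)|∂P/∂n| + V²/R  →  V² − fR·V + fR·V_g = 0
With fR = 1.21×10⁻⁴ × 1284×10³ m = 155 m/s:
V = [fR − √((fR)² − 4 fR V_g)]/2 = [155 − √(155² − 4×155×6.35)]/2 = 6.63 m/s
Supergeostrophic (V > V_g = 6.35 m/s), as expected around a high.
Converting: 6.63 m/s × 1.944 = 13 knots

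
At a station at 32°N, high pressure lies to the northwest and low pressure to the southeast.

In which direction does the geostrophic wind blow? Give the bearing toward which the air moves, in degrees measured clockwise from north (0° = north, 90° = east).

225°

The pressure-gradient force points toward the southeast (bearing 135°).
Geostrophic balance: in the Northern Hemisphere the Coriolis force deflects motion to the right, so the geostrophic wind blows 90° to the right of the pressure-gradient force (low pressure on the left).
Rotating 135° by 90° clockwise gives 225° — the wind blows toward the southwest.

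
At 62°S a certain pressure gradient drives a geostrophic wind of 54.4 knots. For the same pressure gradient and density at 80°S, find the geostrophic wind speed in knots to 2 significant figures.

With the same pressure gradient and density, V_g ∝ 1/f ∝ 1/sin φ.
V₂ = V₁ · sin φ₁ / sin φ₂ = 54.4 × sin 62° / sin 80°
V₂ = 54.4 × 0.8829/0.9848 = 49 knots

49 knots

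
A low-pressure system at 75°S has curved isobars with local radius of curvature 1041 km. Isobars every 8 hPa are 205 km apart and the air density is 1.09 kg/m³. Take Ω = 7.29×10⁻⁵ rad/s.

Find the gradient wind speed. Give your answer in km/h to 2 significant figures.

80 km/h

Coriolis parameter at 75°S:
f = 2Ω sin φ = 2 × 7.29×10⁻⁵ × sin 75° = 1.41×10⁻⁴ s⁻¹
Pressure gradient: |∂P/∂n| = 800 Pa / 205000 m = 3.90×10⁻³ Pa/m
Geostrophic speed: V_g = |∂P/∂n|/(fρ) = 3.90×10⁻³/(1.41×10⁻⁴ × 1.09) = 25.4 m/s
Around a low, centrifugal force acts outward with Coriolis, so pressure-gradient force balances both:
(1/ρ)|∂P/∂n| = fV + V²/R  →  V² + fR·V − fR·V_g = 0
With fR = 1.41×10⁻⁴ × 1041×10³ m = 147 m/s:
V = [−fR + √((fR)² + 4 fR V_g)]/2 = [−147 + √(147² + 4×147×25.4)]/2 = 22.1 m/s
Subgeostrophic (V < V_g = 25.4 m/s), as expected around a low.
Converting: 22.1 m/s × 3.6 = 80 km/h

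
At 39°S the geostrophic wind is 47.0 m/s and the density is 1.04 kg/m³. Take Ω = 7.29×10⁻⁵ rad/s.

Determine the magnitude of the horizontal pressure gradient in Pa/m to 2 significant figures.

4.5×10⁻³ Pa/m

Coriolis parameter at 39°S:
f = 2Ω sin φ = 2 × 7.29×10⁻⁵ × sin 39° = 9.18×10⁻⁵ s⁻¹
Geostrophic balance rearranged: |∂P/∂n| = f ρ V_g
|∂P/∂n| = 9.18×10⁻⁵ × 1.04 × 47.0 = 4.48×10⁻³ Pa/m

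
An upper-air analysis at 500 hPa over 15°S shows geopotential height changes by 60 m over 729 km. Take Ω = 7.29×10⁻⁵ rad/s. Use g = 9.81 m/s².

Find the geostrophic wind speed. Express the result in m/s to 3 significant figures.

Coriolis parameter at 15°S:
f = 2Ω sin φ = 2 × 7.29×10⁻⁵ × sin 15° = 3.77×10⁻⁵ s⁻¹
Height gradient: |∂Z/∂n| = 60 m / 729000 m = 8.23×10⁻⁵
On a pressure surface, geostrophic balance gives V_g = (g/f)|∂Z/∂n|:
V_g = 9.81 × 8.23×10⁻⁵ / 3.77×10⁻⁵ = 21.4 m/s

21.4 m/s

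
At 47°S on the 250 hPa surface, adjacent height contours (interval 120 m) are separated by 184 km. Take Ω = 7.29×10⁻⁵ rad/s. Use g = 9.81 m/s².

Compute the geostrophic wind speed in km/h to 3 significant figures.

216 km/h

Coriolis parameter at 47°S:
f = 2Ω sin φ = 2 × 7.29×10⁻⁵ × sin 47° = 1.07×10⁻⁴ s⁻¹
Height gradient: |∂Z/∂n| = 120 m / 184000 m = 6.52×10⁻⁴
On a pressure surface, geostrophic balance gives V_g = (g/f)|∂Z/∂n|:
V_g = 9.81 × 6.52×10⁻⁴ / 1.07×10⁻⁴ = 60.0 m/s
Converting: 60.0 m/s × 3.6 = 216 km/h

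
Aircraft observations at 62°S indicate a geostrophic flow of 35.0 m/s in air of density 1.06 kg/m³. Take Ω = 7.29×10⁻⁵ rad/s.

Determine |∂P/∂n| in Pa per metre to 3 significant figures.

Coriolis parameter at 62°S:
f = 2Ω sin φ = 2 × 7.29×10⁻⁵ × sin 62° = 1.29×10⁻⁴ s⁻¹
Geostrophic balance rearranged: |∂P/∂n| = f ρ V_g
|∂P/∂n| = 1.29×10⁻⁴ × 1.06 × 35.0 = 4.78×10⁻³ Pa/m

4.78×10⁻³ Pa/m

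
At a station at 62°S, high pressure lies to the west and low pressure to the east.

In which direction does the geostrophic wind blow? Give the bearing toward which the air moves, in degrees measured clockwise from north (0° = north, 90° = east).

The pressure-gradient force points toward the east (bearing 090°).
Geostrophic balance: in the Southern Hemisphere the Coriolis force deflects motion to the left, so the geostrophic wind blows 90° to the left of the pressure-gradient force (low pressure on the right).
Rotating 090° by 90° counterclockwise gives 000° — the wind blows toward the north.

000°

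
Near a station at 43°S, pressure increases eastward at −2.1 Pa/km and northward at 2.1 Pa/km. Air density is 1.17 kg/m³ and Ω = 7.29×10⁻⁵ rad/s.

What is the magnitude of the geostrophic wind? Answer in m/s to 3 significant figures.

25.5 m/s

Coriolis parameter at 43°S:
f = 2Ω sin φ = 2 × 7.29×10⁻⁵ × sin 43° = 9.94×10⁻⁵ s⁻¹
In the Southern Hemisphere f is negative: f = −9.94×10⁻⁵ s⁻¹.
Component geostrophic relations (x east, y north):
u_g = −(1/(fρ)) ∂P/∂y,  v_g = (1/(fρ)) ∂P/∂x
u_g = −(2.1×10⁻³)/(−9.94×10⁻⁵ × 1.17) = 18.1 m/s;  v_g = (−2.1×10⁻³)/(−9.94×10⁻⁵ × 1.17) = 18.1 m/s
|V_g| = √(u_g² + v_g²) = 25.5 m/s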